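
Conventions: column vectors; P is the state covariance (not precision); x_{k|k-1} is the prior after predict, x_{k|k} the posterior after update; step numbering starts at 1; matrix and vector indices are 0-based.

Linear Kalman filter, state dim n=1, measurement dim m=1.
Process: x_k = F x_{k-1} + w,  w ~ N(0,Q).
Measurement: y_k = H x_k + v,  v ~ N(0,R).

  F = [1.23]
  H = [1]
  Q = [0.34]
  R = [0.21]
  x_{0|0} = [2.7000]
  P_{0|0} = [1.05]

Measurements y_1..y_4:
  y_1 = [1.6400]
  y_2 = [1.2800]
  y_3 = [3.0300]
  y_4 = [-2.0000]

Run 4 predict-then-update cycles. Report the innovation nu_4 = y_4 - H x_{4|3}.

step 1: x^-=[3.3210]  P^-=[1.9285]  S=[2.1385]  K=[0.9018]  nu=[-1.6810]  x^+=[1.8051]  P^+=[0.1894]
step 2: x^-=[2.2202]  P^-=[0.6265]  S=[0.8365]  K=[0.7490]  nu=[-0.9402]  x^+=[1.5160]  P^+=[0.1573]
step 3: x^-=[1.8647]  P^-=[0.5780]  S=[0.7880]  K=[0.7335]  nu=[1.1653]  x^+=[2.7194]  P^+=[0.1540]
step 4: x^-=[3.3449]  P^-=[0.5730]  S=[0.7830]  K=[0.7318]  nu=[-5.3449]  x^+=[-0.5666]  P^+=[0.1537]

innov = [-5.3449]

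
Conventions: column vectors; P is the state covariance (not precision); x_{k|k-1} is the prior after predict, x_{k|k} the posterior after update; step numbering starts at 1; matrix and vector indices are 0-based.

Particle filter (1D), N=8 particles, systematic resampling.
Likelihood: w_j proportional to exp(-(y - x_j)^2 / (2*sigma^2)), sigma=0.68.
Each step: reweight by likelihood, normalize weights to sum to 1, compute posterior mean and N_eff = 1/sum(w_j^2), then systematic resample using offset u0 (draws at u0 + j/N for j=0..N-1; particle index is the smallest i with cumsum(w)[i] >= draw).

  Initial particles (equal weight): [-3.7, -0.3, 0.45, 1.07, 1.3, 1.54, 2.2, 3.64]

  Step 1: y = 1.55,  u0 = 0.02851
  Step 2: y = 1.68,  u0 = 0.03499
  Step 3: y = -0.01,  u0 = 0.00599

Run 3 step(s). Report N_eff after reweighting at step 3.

step 1: w=[0.0000, 0.0068, 0.0740, 0.2135, 0.2560, 0.2739, 0.1734, 0.0024]  mean=1.4047  Neff=4.5102  idx=[2, 3, 3, 4, 4, 5, 5, 6]
step 2: w=[0.0327, 0.1124, 0.1124, 0.1438, 0.1438, 0.1646, 0.1646, 0.1255]  mean=1.4124  Neff=7.2636  idx=[1, 2, 3, 4, 4, 5, 6, 7]
step 3: w=[0.2381, 0.2381, 0.1314, 0.1314, 0.1314, 0.0626, 0.0626, 0.0043]  mean=1.2243  Neff=5.7771  idx=[0, 0, 1, 1, 2, 3, 4, 5]

N_eff = 5.7771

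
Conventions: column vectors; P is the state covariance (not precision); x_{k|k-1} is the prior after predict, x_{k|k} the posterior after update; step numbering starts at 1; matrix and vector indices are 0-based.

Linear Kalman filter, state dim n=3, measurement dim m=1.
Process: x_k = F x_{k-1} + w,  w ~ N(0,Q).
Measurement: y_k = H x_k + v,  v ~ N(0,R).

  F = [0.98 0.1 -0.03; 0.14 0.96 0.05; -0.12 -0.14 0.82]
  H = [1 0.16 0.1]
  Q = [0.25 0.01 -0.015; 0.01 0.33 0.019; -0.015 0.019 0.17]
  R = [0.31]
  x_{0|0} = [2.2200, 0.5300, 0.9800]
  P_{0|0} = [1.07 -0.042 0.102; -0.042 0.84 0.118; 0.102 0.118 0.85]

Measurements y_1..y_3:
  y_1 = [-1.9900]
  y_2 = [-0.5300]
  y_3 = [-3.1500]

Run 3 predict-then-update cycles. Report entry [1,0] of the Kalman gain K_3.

step 1: x^-=[2.1992, 0.8686, 0.4630]  P^-=[1.2719 0.1978 -0.0747; 0.1978 1.1287 0.0318; -0.0747 0.0318 0.7248]  S=[1.6674]  K=[0.7773; 0.2289; 0.0017]  nu=[-4.3745]  x^+=[-1.2010, -0.1326, 0.4555]  P^+=[0.2645 -0.0988 -0.0769; -0.0988 1.0414 0.0312; -0.0769 0.0312 0.7248]
step 2: x^-=[-1.2039, -0.2726, 0.5362]  P^-=[0.5000 0.0467 -0.1232; 0.0467 1.2721 -0.0664; -0.1232 -0.0664 0.6863]  S=[0.8376]  K=[0.5912; 0.2908; -0.0778]  nu=[0.6639]  x^+=[-0.8114, -0.0796, 0.4846]  P^+=[0.2073 -0.0973 -0.0847; -0.0973 1.2013 -0.0475; -0.0847 -0.0475 0.6812]
step 3: x^-=[-0.8177, -0.1658, 0.5058]  P^-=[0.4479 0.0572 -0.1309; 0.0572 1.4110 -0.1511; -0.1309 -0.1511 0.6789]  S=[0.7881]  K=[0.5633; 0.3398; -0.1106]  nu=[-2.3564]  x^+=[-2.1451, -0.9665, 0.7664]  P^+=[0.1978 -0.0937 -0.0818; -0.0937 1.3200 -0.1215; -0.0818 -0.1215 0.6692]

K[1,0] = 0.3398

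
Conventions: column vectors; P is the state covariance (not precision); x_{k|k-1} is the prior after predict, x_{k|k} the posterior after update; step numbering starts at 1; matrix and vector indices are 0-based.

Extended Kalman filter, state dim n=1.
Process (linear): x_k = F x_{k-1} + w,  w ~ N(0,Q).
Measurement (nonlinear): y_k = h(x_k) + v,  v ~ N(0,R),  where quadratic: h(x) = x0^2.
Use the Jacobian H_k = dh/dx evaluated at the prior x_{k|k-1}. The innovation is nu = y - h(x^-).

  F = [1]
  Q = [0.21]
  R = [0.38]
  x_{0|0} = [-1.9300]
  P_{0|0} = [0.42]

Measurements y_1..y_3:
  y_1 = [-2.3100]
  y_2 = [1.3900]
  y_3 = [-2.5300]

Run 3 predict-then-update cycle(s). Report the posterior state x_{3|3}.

step 1: x^-=[-1.9300]  P^-=[0.6300]  H_jac=[-3.8600]  S=[9.7667]  K=[-0.2490]  nu=[-6.0349]  x^+=[-0.4274]  P^+=[0.0245]
step 2: x^-=[-0.4274]  P^-=[0.2345]  H_jac=[-0.8548]  S=[0.5513]  K=[-0.3636]  nu=[1.2073]  x^+=[-0.8663]  P^+=[0.1616]
step 3: x^-=[-0.8663]  P^-=[0.3716]  H_jac=[-1.7327]  S=[1.4957]  K=[-0.4305]  nu=[-3.2805]  x^+=[0.5460]  P^+=[0.0944]

x_post = [0.5460]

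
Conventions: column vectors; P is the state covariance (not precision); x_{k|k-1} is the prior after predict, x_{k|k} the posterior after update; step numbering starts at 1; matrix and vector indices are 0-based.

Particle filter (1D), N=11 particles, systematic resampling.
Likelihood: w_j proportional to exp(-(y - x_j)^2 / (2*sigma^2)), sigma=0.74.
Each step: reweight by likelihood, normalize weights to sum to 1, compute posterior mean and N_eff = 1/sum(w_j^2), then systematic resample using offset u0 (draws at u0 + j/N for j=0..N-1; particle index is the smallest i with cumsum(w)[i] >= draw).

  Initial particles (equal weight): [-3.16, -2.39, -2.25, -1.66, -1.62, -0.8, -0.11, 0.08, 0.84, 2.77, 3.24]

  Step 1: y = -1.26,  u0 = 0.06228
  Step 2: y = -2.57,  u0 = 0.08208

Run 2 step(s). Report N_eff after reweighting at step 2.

N_eff = 6.4787

step 1: w=[0.0096, 0.0811, 0.1063, 0.2247, 0.2311, 0.2144, 0.0777, 0.0505, 0.0046, 0.0000, 0.0000]  mean=-1.3828  Neff=5.6681  idx=[1, 2, 3, 3, 4, 4, 4, 5, 5, 6, 7]
step 2: w=[0.2281, 0.2140, 0.1103, 0.1103, 0.1031, 0.1031, 0.1031, 0.0134, 0.0134, 0.0009, 0.0004]  mean=-1.9151  Neff=6.4787  idx=[0, 0, 1, 1, 2, 2, 3, 4, 5, 6, 8]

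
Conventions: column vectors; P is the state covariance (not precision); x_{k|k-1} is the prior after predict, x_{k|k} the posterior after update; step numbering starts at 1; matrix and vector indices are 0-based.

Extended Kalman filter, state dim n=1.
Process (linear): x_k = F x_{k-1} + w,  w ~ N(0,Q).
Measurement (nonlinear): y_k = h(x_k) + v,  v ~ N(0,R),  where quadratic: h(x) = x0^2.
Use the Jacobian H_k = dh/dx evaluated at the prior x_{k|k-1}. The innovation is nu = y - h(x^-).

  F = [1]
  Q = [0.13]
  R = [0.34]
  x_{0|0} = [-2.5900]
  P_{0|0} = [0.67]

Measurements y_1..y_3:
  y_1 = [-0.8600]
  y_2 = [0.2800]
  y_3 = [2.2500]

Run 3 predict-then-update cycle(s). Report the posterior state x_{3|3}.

x_post = [-1.3830]

step 1: x^-=[-2.5900]  P^-=[0.8000]  H_jac=[-5.1800]  S=[21.8059]  K=[-0.1900]  nu=[-7.5681]  x^+=[-1.1518]  P^+=[0.0125]
step 2: x^-=[-1.1518]  P^-=[0.1425]  H_jac=[-2.3035]  S=[1.0960]  K=[-0.2994]  nu=[-1.0465]  x^+=[-0.8384]  P^+=[0.0442]
step 3: x^-=[-0.8384]  P^-=[0.1742]  H_jac=[-1.6767]  S=[0.8298]  K=[-0.3520]  nu=[1.5471]  x^+=[-1.3830]  P^+=[0.0714]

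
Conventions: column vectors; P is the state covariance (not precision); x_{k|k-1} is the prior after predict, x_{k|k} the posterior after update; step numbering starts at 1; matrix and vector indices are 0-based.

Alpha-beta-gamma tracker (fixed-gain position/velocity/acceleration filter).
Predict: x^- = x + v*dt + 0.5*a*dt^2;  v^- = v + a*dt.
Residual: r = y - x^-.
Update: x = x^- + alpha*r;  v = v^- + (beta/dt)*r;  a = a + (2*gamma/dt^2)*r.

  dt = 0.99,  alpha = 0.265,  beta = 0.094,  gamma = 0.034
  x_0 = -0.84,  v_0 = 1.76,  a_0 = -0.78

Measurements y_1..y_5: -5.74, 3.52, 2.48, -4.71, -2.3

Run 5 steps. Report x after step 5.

step 1: x_pred=0.5202  r=-6.2602  x^+=-1.1388  v^+=0.3934  a^+=-1.2143
step 2: x_pred=-1.3444  r=4.8644  x^+=-0.0553  v^+=-0.3469  a^+=-0.8768
step 3: x_pred=-0.8285  r=3.3085  x^+=0.0483  v^+=-0.9009  a^+=-0.6473
step 4: x_pred=-1.1608  r=-3.5492  x^+=-2.1013  v^+=-1.8787  a^+=-0.8935
step 5: x_pred=-4.3991  r=2.0991  x^+=-3.8428  v^+=-2.5640  a^+=-0.7479

x_post = -3.8428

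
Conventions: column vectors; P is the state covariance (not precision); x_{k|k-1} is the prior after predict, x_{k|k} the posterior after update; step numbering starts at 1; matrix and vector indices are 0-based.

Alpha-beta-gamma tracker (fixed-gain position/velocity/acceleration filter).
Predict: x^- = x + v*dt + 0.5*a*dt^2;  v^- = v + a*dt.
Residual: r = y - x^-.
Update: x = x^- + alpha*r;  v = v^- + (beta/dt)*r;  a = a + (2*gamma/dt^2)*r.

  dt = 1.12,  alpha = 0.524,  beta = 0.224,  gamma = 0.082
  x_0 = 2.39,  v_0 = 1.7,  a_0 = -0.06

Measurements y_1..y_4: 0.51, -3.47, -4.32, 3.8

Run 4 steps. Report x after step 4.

x_post = -1.6951

step 1: x_pred=4.2564  r=-3.7464  x^+=2.2933  v^+=0.8835  a^+=-0.5498
step 2: x_pred=2.9380  r=-6.4080  x^+=-0.4198  v^+=-1.0138  a^+=-1.3876
step 3: x_pred=-2.4256  r=-1.8944  x^+=-3.4183  v^+=-2.9468  a^+=-1.6353
step 4: x_pred=-7.7443  r=11.5443  x^+=-1.6951  v^+=-2.4694  a^+=-0.1259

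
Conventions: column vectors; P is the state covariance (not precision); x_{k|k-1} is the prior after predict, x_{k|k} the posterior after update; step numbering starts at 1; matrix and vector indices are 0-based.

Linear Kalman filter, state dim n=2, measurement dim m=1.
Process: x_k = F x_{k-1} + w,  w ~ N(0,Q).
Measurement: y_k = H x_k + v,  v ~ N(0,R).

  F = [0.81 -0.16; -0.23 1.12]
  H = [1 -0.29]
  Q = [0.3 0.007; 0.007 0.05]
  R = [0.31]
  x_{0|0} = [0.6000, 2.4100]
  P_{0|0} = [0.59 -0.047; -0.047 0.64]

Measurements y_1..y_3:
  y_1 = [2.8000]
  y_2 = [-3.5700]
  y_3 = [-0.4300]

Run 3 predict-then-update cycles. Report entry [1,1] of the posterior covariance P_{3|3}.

step 1: x^-=[0.1004, 2.5612]  P^-=[0.7157 -0.2620; -0.2620 0.9082]  S=[1.2540]  K=[0.6313; -0.4190]  nu=[3.4423]  x^+=[2.2735, 1.1190]  P^+=[0.2159 0.0697; 0.0697 0.6881]
step 2: x^-=[1.6625, 0.7304]  P^-=[0.4412 -0.0908; -0.0908 0.8887]  S=[0.8786]  K=[0.5321; -0.3966]  nu=[-5.0207]  x^+=[-1.0092, 2.7218]  P^+=[0.1924 0.0947; 0.0947 0.7505]
step 3: x^-=[-1.2529, 3.2805]  P^-=[0.4209 -0.0740; -0.0740 0.9528]  S=[0.8539]  K=[0.5180; -0.4102]  nu=[1.7743]  x^+=[-0.3338, 2.5528]  P^+=[0.1918 0.1075; 0.1075 0.8091]

P_post[1,1] = 0.8091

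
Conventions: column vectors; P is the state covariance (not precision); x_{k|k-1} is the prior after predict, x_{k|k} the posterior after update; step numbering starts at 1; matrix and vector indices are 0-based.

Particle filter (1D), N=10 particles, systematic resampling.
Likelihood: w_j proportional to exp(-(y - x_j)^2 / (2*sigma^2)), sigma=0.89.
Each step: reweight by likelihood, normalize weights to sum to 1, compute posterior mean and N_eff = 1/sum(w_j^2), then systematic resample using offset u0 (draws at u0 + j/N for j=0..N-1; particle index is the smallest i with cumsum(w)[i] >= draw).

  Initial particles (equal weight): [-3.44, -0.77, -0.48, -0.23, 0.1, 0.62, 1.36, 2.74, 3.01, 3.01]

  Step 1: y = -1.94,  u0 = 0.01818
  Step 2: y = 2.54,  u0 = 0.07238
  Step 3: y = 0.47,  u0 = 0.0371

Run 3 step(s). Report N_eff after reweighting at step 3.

step 1: w=[0.2064, 0.3600, 0.2224, 0.1349, 0.0618, 0.0136, 0.0009, 0.0000, 0.0000, 0.0000]  mean=-1.1092  Neff=4.1006  idx=[0, 0, 1, 1, 1, 1, 2, 2, 3, 3]
step 2: w=[0.0000, 0.0000, 0.0381, 0.0381, 0.0381, 0.0381, 0.1213, 0.1213, 0.3025, 0.3025]  mean=-0.3729  Neff=4.5814  idx=[3, 6, 6, 7, 8, 8, 8, 9, 9, 9]
step 3: w=[0.0585, 0.0873, 0.0873, 0.0873, 0.1133, 0.1133, 0.1133, 0.1133, 0.1133, 0.1133]  mean=-0.3271  Neff=9.6838  idx=[0, 1, 3, 4, 5, 5, 6, 7, 8, 9]

N_eff = 9.6838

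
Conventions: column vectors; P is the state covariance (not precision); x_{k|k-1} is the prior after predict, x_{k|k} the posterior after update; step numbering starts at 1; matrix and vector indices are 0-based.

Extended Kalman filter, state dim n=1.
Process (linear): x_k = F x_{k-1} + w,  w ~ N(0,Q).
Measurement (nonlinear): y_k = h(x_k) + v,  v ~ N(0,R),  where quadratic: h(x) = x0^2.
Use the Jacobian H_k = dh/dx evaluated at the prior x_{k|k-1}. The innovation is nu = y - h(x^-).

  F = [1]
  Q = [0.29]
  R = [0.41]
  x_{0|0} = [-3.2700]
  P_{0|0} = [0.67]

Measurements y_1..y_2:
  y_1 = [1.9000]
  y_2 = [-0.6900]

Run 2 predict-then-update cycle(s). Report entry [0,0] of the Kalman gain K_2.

K[0,0] = -0.2364

step 1: x^-=[-3.2700]  P^-=[0.9600]  H_jac=[-6.5400]  S=[41.4707]  K=[-0.1514]  nu=[-8.7929]  x^+=[-1.9388]  P^+=[0.0095]
step 2: x^-=[-1.9388]  P^-=[0.2995]  H_jac=[-3.8776]  S=[4.9131]  K=[-0.2364]  nu=[-4.4490]  x^+=[-0.8872]  P^+=[0.0250]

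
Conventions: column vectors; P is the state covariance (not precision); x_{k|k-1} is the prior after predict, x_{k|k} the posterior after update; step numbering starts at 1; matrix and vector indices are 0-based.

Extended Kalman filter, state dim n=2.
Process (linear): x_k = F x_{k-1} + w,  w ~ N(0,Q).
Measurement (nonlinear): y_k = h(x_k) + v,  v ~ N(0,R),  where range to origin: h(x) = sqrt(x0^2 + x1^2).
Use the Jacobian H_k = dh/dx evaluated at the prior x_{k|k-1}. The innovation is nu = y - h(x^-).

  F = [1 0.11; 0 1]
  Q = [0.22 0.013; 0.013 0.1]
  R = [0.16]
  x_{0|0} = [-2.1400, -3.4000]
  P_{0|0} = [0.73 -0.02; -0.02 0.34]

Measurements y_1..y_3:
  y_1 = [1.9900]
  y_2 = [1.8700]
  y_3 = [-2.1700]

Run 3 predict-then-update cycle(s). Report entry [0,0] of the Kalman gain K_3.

step 1: x^-=[-2.5140, -3.4000]  P^-=[0.9497 0.0304; 0.0304 0.4400]  H_jac=[-0.5945 -0.8041]  S=[0.8092]  K=[-0.7280; -0.4595]  nu=[-2.2385]  x^+=[-0.8845, -2.3714]  P^+=[0.5209 -0.2403; -0.2403 0.2691]
step 2: x^-=[-1.1453, -2.3714]  P^-=[0.6913 -0.1977; -0.1977 0.3691]  H_jac=[-0.4349 -0.9005]  S=[0.4352]  K=[-0.2818; -0.5662]  nu=[-0.7635]  x^+=[-0.9302, -1.9391]  P^+=[0.6567 -0.2671; -0.2671 0.2296]
step 3: x^-=[-1.1435, -1.9391]  P^-=[0.8207 -0.2289; -0.2289 0.3296]  H_jac=[-0.5080 -0.8614]  S=[0.4161]  K=[-0.5282; -0.4030]  nu=[-4.4212]  x^+=[1.1918, -0.1574]  P^+=[0.7047 -0.3174; -0.3174 0.2620]

K[0,0] = -0.5282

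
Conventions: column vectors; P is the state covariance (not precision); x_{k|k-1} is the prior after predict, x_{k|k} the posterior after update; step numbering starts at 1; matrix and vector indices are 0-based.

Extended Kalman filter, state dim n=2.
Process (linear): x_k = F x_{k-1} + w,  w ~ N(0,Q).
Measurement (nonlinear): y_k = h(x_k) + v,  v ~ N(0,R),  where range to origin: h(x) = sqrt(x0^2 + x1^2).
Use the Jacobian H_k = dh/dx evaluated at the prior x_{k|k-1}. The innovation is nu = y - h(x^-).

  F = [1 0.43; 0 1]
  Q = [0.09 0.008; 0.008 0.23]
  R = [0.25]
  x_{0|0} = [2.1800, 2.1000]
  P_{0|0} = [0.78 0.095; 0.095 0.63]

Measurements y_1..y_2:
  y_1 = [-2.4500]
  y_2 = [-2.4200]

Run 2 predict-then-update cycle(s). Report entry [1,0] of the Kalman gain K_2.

K[1,0] = -0.5467

step 1: x^-=[3.0830, 2.1000]  P^-=[1.0682 0.3739; 0.3739 0.8600]  H_jac=[0.8265 0.5630]  S=[1.6001]  K=[0.6833; 0.4957]  nu=[-6.1803]  x^+=[-1.1398, -0.9635]  P^+=[0.3211 -0.1680; -0.1680 0.4668]
step 2: x^-=[-1.5541, -0.9635]  P^-=[0.3529 0.0407; 0.0407 0.6968]  H_jac=[-0.8499 -0.5269]  S=[0.7349]  K=[-0.4374; -0.5467]  nu=[-4.2485]  x^+=[0.3041, 1.3592]  P^+=[0.2124 -0.1350; -0.1350 0.4772]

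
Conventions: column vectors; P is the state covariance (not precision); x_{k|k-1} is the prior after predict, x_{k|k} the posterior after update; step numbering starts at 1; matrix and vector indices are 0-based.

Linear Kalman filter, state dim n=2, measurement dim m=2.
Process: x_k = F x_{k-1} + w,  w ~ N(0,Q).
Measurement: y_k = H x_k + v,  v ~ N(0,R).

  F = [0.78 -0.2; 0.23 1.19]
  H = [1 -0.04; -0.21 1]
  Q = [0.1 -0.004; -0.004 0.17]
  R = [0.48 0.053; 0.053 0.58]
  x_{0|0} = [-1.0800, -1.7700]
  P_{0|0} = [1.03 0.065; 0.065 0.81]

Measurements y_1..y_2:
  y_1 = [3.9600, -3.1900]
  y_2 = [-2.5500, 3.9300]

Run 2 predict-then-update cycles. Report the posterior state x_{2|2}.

step 1: x^-=[-0.4884, -2.3547]  P^-=[0.7388 0.0453; 0.0453 1.4071]  S=[1.2174 -0.1127; -0.1127 2.0006]  K=[0.6034 -0.0209; 0.0560 0.7017]  nu=[4.3542, -0.9379]  x^+=[2.1586, -2.7691]  P^+=[0.2918 0.0811; 0.0811 0.4270]
step 2: x^-=[2.2375, -2.7987]  P^-=[0.2693 0.0183; 0.0183 0.8345]  S=[0.7492 -0.0185; -0.0185 1.4187]  K=[0.3579 -0.0223; -0.0057 0.5854]  nu=[-4.8995, 7.1986]  x^+=[0.3234, 1.4436]  P^+=[0.1723 0.0422; 0.0422 0.3481]

x_post = [0.3234, 1.4436]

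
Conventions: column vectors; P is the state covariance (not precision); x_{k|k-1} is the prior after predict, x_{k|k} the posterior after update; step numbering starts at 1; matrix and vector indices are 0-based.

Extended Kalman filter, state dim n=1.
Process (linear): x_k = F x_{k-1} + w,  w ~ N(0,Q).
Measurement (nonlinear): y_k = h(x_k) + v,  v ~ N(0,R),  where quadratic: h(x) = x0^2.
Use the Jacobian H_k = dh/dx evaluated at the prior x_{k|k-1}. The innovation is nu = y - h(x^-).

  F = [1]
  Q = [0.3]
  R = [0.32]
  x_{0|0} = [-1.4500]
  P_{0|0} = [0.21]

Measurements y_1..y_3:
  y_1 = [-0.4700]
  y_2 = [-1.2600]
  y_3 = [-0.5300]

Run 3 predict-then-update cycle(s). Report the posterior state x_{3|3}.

x_post = [-0.0509]

step 1: x^-=[-1.4500]  P^-=[0.5100]  H_jac=[-2.9000]  S=[4.6091]  K=[-0.3209]  nu=[-2.5725]  x^+=[-0.6245]  P^+=[0.0354]
step 2: x^-=[-0.6245]  P^-=[0.3354]  H_jac=[-1.2490]  S=[0.8433]  K=[-0.4968]  nu=[-1.6500]  x^+=[0.1952]  P^+=[0.1273]
step 3: x^-=[0.1952]  P^-=[0.4273]  H_jac=[0.3904]  S=[0.3851]  K=[0.4332]  nu=[-0.5681]  x^+=[-0.0509]  P^+=[0.3550]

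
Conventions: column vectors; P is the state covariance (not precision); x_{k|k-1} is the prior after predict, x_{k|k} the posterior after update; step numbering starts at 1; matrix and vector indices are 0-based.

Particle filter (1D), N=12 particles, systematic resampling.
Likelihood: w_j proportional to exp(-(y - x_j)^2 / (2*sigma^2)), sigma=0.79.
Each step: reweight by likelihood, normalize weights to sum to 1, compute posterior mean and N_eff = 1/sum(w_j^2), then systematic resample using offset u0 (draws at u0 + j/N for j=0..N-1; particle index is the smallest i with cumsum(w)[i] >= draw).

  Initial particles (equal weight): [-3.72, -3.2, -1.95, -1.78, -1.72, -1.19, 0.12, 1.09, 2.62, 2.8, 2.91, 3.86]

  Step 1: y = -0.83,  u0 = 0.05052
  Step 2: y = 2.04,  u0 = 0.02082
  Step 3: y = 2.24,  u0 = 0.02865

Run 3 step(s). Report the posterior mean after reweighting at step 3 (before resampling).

post_mean = 0.1200

step 1: w=[0.0004, 0.0039, 0.1292, 0.1713, 0.1871, 0.3182, 0.1713, 0.0184, 0.0000, 0.0000, 0.0000, 0.0000]  mean=-1.2309  Neff=4.7165  idx=[2, 3, 3, 3, 4, 4, 5, 5, 5, 5, 6, 6]
step 2: w=[0.0000, 0.0001, 0.0001, 0.0001, 0.0001, 0.0001, 0.0022, 0.0022, 0.0022, 0.0022, 0.4953, 0.4953]  mean=0.1074  Neff=2.0380  idx=[10, 10, 10, 10, 10, 10, 11, 11, 11, 11, 11, 11]
step 3: w=[0.0833, 0.0833, 0.0833, 0.0833, 0.0833, 0.0833, 0.0833, 0.0833, 0.0833, 0.0833, 0.0833, 0.0833]  mean=0.1200  Neff=12.0000  idx=[0, 1, 2, 3, 4, 5, 6, 7, 8, 9, 10, 11]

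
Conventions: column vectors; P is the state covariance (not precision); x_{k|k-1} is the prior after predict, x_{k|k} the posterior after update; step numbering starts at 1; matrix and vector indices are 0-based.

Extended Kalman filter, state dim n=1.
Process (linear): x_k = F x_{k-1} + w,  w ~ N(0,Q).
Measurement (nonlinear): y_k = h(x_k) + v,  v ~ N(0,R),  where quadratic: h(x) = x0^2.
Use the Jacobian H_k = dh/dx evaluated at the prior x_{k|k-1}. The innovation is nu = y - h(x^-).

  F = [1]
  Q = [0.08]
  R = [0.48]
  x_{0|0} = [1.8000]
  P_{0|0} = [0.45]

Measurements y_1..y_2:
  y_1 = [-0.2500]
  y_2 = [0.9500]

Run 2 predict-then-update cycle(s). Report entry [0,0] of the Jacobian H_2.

step 1: x^-=[1.8000]  P^-=[0.5300]  H_jac=[3.6000]  S=[7.3488]  K=[0.2596]  nu=[-3.4900]  x^+=[0.8939]  P^+=[0.0346]
step 2: x^-=[0.8939]  P^-=[0.1146]  H_jac=[1.7878]  S=[0.8463]  K=[0.2421]  nu=[0.1510]  x^+=[0.9304]  P^+=[0.0650]

H_jac[0,0] = 1.7878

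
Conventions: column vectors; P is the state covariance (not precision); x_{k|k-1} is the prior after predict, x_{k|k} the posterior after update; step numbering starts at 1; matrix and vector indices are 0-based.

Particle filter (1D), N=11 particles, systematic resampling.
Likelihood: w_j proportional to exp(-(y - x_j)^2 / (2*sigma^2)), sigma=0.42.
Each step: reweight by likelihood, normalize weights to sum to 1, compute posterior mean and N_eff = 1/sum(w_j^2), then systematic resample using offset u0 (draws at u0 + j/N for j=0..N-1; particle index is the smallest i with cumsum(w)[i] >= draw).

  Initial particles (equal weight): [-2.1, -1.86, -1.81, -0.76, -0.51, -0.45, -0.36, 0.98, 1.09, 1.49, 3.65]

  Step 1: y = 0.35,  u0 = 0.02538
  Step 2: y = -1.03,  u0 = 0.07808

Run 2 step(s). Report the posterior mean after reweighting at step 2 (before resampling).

post_mean = -0.5316

step 1: w=[0.0000, 0.0000, 0.0000, 0.0272, 0.1100, 0.1459, 0.2144, 0.2905, 0.1895, 0.0225, 0.0000]  mean=0.3052  Neff=4.9775  idx=[3, 4, 5, 6, 6, 6, 7, 7, 7, 8, 8]
step 2: w=[0.3248, 0.1856, 0.1539, 0.1119, 0.1119, 0.1119, 0.0000, 0.0000, 0.0000, 0.0000, 0.0000]  mean=-0.5316  Neff=4.9703  idx=[0, 0, 0, 1, 1, 2, 2, 3, 4, 5, 5]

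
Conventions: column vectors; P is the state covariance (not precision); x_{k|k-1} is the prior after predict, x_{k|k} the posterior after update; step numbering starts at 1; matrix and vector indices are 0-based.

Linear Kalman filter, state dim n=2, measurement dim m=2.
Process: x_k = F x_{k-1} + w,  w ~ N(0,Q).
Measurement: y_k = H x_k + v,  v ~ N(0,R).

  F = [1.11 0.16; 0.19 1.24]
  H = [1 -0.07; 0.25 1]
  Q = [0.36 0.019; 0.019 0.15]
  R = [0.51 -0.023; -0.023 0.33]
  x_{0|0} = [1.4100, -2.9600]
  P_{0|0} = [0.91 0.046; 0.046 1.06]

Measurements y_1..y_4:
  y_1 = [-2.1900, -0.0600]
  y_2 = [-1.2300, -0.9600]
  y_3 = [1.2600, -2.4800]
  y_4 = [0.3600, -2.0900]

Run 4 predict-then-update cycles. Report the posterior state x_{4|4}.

step 1: x^-=[1.0915, -3.4025]  P^-=[1.5247 0.4859; 0.4859 1.8344]  S=[1.9756 0.7072; 0.7072 2.5026]  K=[0.7015 0.1483; -0.1099 0.8126]  nu=[-3.5197, 3.0696]  x^+=[-0.9223, -0.5214]  P^+=[0.3505 -0.0548; -0.0548 0.2844]
step 2: x^-=[-1.1072, -0.8218]  P^-=[0.7796 0.0722; 0.0722 0.5741]  S=[1.2824 0.2027; 0.2027 0.9889]  K=[0.5801 0.1512; -0.0720 0.6135]  nu=[-0.1804, 0.1385]  x^+=[-1.1908, -0.7238]  P^+=[0.2899 -0.0359; -0.0359 0.2131]
step 3: x^-=[-1.4376, -1.1237]  P^-=[0.7099 0.0719; 0.0719 0.4712]  S=[1.2121 0.1921; 0.1921 0.8815]  K=[0.5559 0.1617; -0.0579 0.5675]  nu=[2.6190, -0.9969]  x^+=[-0.1431, -1.8410]  P^+=[0.2777 -0.0289; -0.0289 0.1958]
step 4: x^-=[-0.4534, -2.3100]  P^-=[0.6970 0.0758; 0.0758 0.4475]  S=[1.1986 0.1944; 0.1944 0.8590]  K=[0.5501 0.1666; -0.0529 0.5550]  nu=[0.6517, 0.3334]  x^+=[-0.0394, -2.1595]  P^+=[0.2748 -0.0264; -0.0264 0.1910]

x_post = [-0.0394, -2.1595]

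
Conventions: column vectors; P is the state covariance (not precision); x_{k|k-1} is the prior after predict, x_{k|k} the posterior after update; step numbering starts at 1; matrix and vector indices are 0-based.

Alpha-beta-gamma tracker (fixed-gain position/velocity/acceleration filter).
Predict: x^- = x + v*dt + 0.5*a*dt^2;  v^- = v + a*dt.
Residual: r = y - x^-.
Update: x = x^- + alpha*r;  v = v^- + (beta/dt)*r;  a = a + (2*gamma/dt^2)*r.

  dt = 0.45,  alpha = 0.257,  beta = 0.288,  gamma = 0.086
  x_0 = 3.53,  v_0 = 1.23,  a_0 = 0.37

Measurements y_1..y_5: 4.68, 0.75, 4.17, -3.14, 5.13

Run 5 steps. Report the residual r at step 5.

resid = 7.4623

step 1: x_pred=4.1210  r=0.5590  x^+=4.2646  v^+=1.7543  a^+=0.8448
step 2: x_pred=5.1396  r=-4.3896  x^+=4.0115  v^+=-0.6749  a^+=-2.8836
step 3: x_pred=3.4158  r=0.7542  x^+=3.6096  v^+=-1.4898  a^+=-2.2430
step 4: x_pred=2.7121  r=-5.8521  x^+=1.2081  v^+=-6.2445  a^+=-7.2137
step 5: x_pred=-2.3323  r=7.4623  x^+=-0.4145  v^+=-4.7148  a^+=-0.8753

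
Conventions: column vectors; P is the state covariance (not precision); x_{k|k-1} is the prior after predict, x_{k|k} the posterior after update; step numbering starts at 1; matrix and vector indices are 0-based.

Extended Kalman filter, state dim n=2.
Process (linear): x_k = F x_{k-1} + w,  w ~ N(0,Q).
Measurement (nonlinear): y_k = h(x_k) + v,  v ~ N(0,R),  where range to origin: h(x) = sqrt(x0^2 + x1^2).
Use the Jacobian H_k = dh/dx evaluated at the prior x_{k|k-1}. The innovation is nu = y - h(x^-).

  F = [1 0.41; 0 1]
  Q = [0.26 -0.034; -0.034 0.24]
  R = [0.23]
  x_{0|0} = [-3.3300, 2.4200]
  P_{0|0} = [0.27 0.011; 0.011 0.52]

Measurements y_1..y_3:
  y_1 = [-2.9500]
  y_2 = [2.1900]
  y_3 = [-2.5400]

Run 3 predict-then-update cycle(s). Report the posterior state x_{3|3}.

step 1: x^-=[-2.3378, 2.4200]  P^-=[0.6264 0.1902; 0.1902 0.7600]  H_jac=[-0.6948 0.7192]  S=[0.7354]  K=[-0.4058; 0.5636]  nu=[-6.3148]  x^+=[0.2247, -1.1387]  P^+=[0.5053 0.3584; 0.3584 0.5264]
step 2: x^-=[-0.2421, -1.1387]  P^-=[1.1477 0.5402; 0.5402 0.7664]  H_jac=[-0.2080 -0.9781]  S=[1.2327]  K=[-0.6223; -0.6993]  nu=[1.0258]  x^+=[-0.8805, -1.8561]  P^+=[0.6703 0.0038; 0.0038 0.1636]
step 3: x^-=[-1.6415, -1.8561]  P^-=[0.9610 0.0369; 0.0369 0.4036]  H_jac=[-0.6625 -0.7491]  S=[0.9148]  K=[-0.7261; -0.3572]  nu=[-5.0178]  x^+=[2.0018, -0.0637]  P^+=[0.4787 -0.2004; -0.2004 0.2869]

x_post = [2.0018, -0.0637]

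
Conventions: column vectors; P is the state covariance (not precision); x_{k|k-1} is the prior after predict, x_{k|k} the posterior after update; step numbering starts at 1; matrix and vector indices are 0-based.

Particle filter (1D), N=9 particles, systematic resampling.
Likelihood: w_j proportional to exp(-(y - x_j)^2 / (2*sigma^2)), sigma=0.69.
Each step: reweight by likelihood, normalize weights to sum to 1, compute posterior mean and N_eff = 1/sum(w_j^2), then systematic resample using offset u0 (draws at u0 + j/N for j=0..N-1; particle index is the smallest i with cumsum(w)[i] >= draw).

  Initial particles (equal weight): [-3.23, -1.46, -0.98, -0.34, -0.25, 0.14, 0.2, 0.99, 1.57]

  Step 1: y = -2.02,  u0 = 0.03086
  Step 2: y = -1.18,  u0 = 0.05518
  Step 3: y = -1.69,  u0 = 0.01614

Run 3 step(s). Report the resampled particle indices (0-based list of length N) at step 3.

resampled_idx = [0, 0, 1, 2, 3, 4, 5, 6, 7]

step 1: w=[0.1583, 0.5300, 0.2366, 0.0380, 0.0274, 0.0055, 0.0042, 0.0001, 0.0000]  mean=-1.5350  Neff=2.7463  idx=[0, 0, 1, 1, 1, 1, 2, 2, 2]
step 2: w=[0.0018, 0.0018, 0.1399, 0.1399, 0.1399, 0.1399, 0.1456, 0.1456, 0.1456]  mean=-1.2568  Neff=7.0486  idx=[2, 3, 3, 4, 5, 6, 7, 7, 8]
step 3: w=[0.1335, 0.1335, 0.1335, 0.1335, 0.1335, 0.0831, 0.0831, 0.0831, 0.0831]  mean=-1.3004  Neff=8.5651  idx=[0, 0, 1, 2, 3, 4, 5, 6, 7]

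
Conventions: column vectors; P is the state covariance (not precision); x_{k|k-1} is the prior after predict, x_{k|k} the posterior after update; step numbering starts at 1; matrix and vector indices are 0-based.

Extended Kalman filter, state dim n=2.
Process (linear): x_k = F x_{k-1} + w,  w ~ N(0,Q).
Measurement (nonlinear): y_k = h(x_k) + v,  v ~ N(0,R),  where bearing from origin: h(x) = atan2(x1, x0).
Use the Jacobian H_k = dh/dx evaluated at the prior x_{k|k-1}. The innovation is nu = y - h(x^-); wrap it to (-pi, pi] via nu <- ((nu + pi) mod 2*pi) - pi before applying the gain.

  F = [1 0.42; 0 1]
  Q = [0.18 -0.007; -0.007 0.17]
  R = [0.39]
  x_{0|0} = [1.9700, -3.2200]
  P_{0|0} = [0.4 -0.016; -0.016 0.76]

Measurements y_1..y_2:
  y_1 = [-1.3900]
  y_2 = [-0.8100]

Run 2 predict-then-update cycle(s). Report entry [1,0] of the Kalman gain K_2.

step 1: x^-=[0.6176, -3.2200]  P^-=[0.7006 0.2962; 0.2962 0.9300]  H_jac=[0.2995 0.0575]  S=[0.4661]  K=[0.4867; 0.3050]  nu=[-0.0087]  x^+=[0.6134, -3.2227]  P^+=[0.5902 0.2270; 0.2270 0.8866]
step 2: x^-=[-0.7402, -3.2227]  P^-=[1.1173 0.5924; 0.5924 1.0566]  H_jac=[0.2948 -0.0677]  S=[0.4683]  K=[0.6176; 0.2201]  nu=[0.9866]  x^+=[-0.1308, -3.0055]  P^+=[0.9386 0.5287; 0.5287 1.0340]

K[1,0] = 0.2201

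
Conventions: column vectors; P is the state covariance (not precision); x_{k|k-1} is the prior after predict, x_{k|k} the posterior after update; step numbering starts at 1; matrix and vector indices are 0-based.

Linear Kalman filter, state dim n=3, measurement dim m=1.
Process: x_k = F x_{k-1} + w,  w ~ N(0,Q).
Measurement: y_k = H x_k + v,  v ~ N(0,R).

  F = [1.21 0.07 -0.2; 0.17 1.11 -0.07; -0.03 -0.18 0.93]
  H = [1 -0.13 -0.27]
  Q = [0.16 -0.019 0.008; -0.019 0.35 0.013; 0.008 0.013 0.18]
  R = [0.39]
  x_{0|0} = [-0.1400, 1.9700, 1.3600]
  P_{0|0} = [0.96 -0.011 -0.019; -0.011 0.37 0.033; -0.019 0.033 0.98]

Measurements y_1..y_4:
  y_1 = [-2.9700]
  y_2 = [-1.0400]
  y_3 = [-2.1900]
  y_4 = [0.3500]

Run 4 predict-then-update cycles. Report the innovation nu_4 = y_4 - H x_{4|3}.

innov = [2.6107]

step 1: x^-=[-0.3035, 2.0677, 0.9144]  P^-=[1.6130 0.2008 -0.2295; 0.2008 0.8296 -0.0975; -0.2295 -0.0975 1.0303]  S=[2.1570]  K=[0.7644; 0.0553; -0.2295]  nu=[-2.1508]  x^+=[-1.9476, 1.9488, 1.4080]  P^+=[0.3526 0.1096 0.1489; 0.1096 0.8230 -0.0701; 0.1489 -0.0701 0.9167]
step 2: x^-=[-2.5018, 1.7335, 1.0171]  P^-=[0.6654 0.2771 -0.0484; 0.2771 1.4274 -0.2693; -0.0484 -0.2693 1.0162]  S=[1.0888]  K=[0.5900; 0.1508; -0.2643]  nu=[1.9618]  x^+=[-1.3443, 2.0294, 0.4986]  P^+=[0.2863 0.1802 0.1214; 0.1802 1.4027 -0.2259; 0.1214 -0.2259 0.9401]
step 3: x^-=[-1.5842, 1.9892, 0.1387]  P^-=[0.6018 0.4430 -0.1201; 0.4430 2.1913 -0.5580; -0.1201 -0.5580 1.1096]  S=[1.0202]  K=[0.5652; 0.3027; -0.3403]  nu=[-0.3097]  x^+=[-1.7593, 1.8954, 0.2441]  P^+=[0.2759 0.2685 0.0761; 0.2685 2.0978 -0.4529; 0.0761 -0.4529 0.9915]
step 4: x^-=[-2.0449, 1.7878, -0.0614]  P^-=[0.6352 0.6722 -0.2316; 0.6722 3.1174 -0.9503; -0.2316 -0.9503 1.2561]  S=[1.0530]  K=[0.5796; 0.4971; -0.4247]  nu=[2.6107]  x^+=[-0.5317, 3.0856, -1.1701]  P^+=[0.2814 0.3688 0.0276; 0.3688 2.8572 -0.7280; 0.0276 -0.7280 1.0662]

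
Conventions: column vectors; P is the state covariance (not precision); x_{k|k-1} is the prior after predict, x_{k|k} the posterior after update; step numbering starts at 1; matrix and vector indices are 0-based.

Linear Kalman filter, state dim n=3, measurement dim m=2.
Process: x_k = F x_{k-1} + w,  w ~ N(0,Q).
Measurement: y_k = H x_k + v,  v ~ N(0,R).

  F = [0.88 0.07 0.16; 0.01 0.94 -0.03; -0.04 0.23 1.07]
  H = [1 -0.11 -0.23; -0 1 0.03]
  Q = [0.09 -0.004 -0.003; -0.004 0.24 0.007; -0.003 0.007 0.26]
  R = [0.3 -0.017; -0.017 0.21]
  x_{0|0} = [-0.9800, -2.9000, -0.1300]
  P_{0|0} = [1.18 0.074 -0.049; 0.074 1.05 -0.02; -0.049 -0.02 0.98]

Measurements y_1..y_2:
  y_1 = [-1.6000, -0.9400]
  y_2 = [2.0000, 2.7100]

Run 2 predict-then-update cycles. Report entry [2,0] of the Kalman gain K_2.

K[2,0] = 0.0923

step 1: x^-=[-1.0862, -2.7319, -0.7669]  P^-=[1.0289 0.1303 0.1069; 0.1303 1.1713 0.1789; 0.1069 0.1789 1.4324]  S=[1.3501 -0.0640; -0.0640 1.3934]  K=[0.7394 0.1298; 0.0106 0.8450; -0.1723 0.1513]  nu=[-0.9907, 1.8149]  x^+=[-1.5833, -1.2088, -0.3216]  P^+=[0.2795 0.0070 0.2572; 0.0070 0.1774 -0.0060; 0.2572 -0.0060 1.3571]
step 2: x^-=[-1.5293, -1.1425, -0.5588]  P^-=[0.4152 0.0021 0.4636; 0.0021 0.3984 -0.0015; 0.4636 -0.0015 1.7985]  S=[0.6014 -0.0569; -0.0569 0.6099]  K=[0.5198 0.0747; -0.0071 0.6524; 0.0923 0.0946]  nu=[3.2751, 3.8693]  x^+=[0.4624, 1.3587, 0.1097]  P^+=[0.2537 -0.0062 0.4336; -0.0062 0.1382 -0.0354; 0.4336 -0.0354 1.7889]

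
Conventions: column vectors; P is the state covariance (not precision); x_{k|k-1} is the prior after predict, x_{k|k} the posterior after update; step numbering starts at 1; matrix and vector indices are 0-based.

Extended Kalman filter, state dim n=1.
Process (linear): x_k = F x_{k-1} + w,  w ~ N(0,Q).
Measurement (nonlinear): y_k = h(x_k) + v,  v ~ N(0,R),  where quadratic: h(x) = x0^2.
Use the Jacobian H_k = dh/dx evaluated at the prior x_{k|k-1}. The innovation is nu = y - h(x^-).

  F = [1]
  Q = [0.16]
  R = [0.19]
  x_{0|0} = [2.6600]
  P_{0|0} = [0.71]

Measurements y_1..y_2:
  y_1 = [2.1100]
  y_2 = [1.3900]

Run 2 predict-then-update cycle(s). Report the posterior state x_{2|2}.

step 1: x^-=[2.6600]  P^-=[0.8700]  H_jac=[5.3200]  S=[24.8131]  K=[0.1865]  nu=[-4.9656]  x^+=[1.7338]  P^+=[0.0067]
step 2: x^-=[1.7338]  P^-=[0.1667]  H_jac=[3.4675]  S=[2.1939]  K=[0.2634]  nu=[-1.6159]  x^+=[1.3081]  P^+=[0.0144]

x_post = [1.3081]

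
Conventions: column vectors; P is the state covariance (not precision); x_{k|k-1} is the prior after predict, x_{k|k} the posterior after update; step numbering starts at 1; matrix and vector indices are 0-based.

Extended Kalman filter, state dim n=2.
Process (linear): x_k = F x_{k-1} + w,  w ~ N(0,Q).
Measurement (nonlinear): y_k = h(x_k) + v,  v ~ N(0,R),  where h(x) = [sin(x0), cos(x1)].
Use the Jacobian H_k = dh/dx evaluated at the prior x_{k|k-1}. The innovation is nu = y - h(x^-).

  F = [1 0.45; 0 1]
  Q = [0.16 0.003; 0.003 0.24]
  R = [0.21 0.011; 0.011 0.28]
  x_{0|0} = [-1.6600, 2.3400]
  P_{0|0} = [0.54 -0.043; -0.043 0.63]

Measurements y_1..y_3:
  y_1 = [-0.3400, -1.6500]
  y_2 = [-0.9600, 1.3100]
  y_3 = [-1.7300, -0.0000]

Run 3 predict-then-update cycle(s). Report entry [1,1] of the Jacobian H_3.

step 1: x^-=[-0.6070, 2.3400]  P^-=[0.7889 0.2435; 0.2435 0.8700]  H_jac=[0.8214 0.0000; 0.0000 -0.7185]  S=[0.7422 -0.1327; -0.1327 0.7291]  K=[0.8580 -0.0838; 0.1201 -0.8355]  nu=[0.2304, -0.9544]  x^+=[-0.3293, 3.1651]  P^+=[0.2183 0.0195; 0.0195 0.3238]
step 2: x^-=[1.0950, 3.1651]  P^-=[0.4614 0.1682; 0.1682 0.5638]  H_jac=[0.4581 0.0000; 0.0000 0.0235]  S=[0.3068 0.0128; 0.0128 0.2803]  K=[0.6896 -0.0174; 0.2496 0.0358]  nu=[-1.8489, 2.3097]  x^+=[-0.2203, 2.7862]  P^+=[0.3157 0.1153; 0.1153 0.5440]
step 3: x^-=[1.0335, 2.7862]  P^-=[0.6896 0.3631; 0.3631 0.7840]  H_jac=[0.5118 0.0000; 0.0000 -0.3480]  S=[0.3906 -0.0537; -0.0537 0.3749]  K=[0.8744 -0.2118; 0.3833 -0.6728]  nu=[-2.5891, 0.9375]  x^+=[-1.4291, 1.1630]  P^+=[0.3542 0.1428; 0.1428 0.5293]

H_jac[1,1] = -0.3480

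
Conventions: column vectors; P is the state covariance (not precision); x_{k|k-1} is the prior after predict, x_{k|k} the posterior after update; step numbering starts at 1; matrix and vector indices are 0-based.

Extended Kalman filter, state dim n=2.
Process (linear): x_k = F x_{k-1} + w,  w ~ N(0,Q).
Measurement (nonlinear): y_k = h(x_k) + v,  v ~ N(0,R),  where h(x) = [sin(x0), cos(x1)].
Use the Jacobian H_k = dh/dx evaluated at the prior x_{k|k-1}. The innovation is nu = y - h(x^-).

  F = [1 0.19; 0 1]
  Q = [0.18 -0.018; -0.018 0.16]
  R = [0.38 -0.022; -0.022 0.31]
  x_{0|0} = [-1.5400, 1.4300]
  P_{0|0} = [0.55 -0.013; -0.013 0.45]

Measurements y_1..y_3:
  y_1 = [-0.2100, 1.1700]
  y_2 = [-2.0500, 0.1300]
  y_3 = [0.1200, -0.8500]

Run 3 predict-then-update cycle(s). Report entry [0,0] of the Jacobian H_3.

H_jac[0,0] = -0.0198

step 1: x^-=[-1.2683, 1.4300]  P^-=[0.7413 0.0545; 0.0545 0.6100]  H_jac=[0.2979 0.0000; 0.0000 -0.9901]  S=[0.4458 -0.0381; -0.0381 0.9080]  K=[0.4921 -0.0388; -0.0205 -0.6660]  nu=[0.7446, 1.0297]  x^+=[-0.9418, 0.7290]  P^+=[0.6305 0.0231; 0.0231 0.2081]
step 2: x^-=[-0.8033, 0.7290]  P^-=[0.8268 0.0446; 0.0446 0.3681]  H_jac=[0.6943 0.0000; 0.0000 -0.6661]  S=[0.7786 -0.0426; -0.0426 0.4733]  K=[0.7375 0.0036; 0.0115 -0.5170]  nu=[-1.3303, -0.6159]  x^+=[-1.7867, 1.0321]  P^+=[0.4035 0.0227; 0.0227 0.2410]
step 3: x^-=[-1.5906, 1.0321]  P^-=[0.6009 0.0504; 0.0504 0.4010]  H_jac=[-0.0198 0.0000; 0.0000 -0.8584]  S=[0.3802 -0.0211; -0.0211 0.6054]  K=[-0.0354 -0.0728; -0.0343 -0.5697]  nu=[1.1198, -1.3630]  x^+=[-1.5311, 1.7702]  P^+=[0.5973 0.0254; 0.0254 0.2049]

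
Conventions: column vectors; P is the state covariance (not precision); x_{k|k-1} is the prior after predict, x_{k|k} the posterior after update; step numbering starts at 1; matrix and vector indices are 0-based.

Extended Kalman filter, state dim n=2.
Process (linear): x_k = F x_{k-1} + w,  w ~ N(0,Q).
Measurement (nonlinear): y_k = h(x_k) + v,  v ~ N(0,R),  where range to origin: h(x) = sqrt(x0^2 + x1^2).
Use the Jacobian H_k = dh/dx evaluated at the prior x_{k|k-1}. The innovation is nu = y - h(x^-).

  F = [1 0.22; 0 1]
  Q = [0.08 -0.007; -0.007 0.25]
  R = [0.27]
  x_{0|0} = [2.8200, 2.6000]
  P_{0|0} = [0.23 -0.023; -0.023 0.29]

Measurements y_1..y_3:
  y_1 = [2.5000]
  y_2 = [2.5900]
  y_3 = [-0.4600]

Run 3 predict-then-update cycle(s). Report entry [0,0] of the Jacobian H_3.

H_jac[0,0] = 0.9213

step 1: x^-=[3.3920, 2.6000]  P^-=[0.3139 0.0338; 0.0338 0.5400]  H_jac=[0.7937 0.6084]  S=[0.7002]  K=[0.3852; 0.5075]  nu=[-1.7738]  x^+=[2.7088, 1.6999]  P^+=[0.2100 -0.1031; -0.1031 0.3597]
step 2: x^-=[3.0827, 1.6999]  P^-=[0.2621 -0.0309; -0.0309 0.6097]  H_jac=[0.8757 0.4829]  S=[0.5870]  K=[0.3656; 0.4554]  nu=[-0.9303]  x^+=[2.7426, 1.2762]  P^+=[0.1837 -0.1287; -0.1287 0.4880]
step 3: x^-=[3.0234, 1.2762]  P^-=[0.2307 -0.0283; -0.0283 0.7380]  H_jac=[0.9213 0.3889]  S=[0.5571]  K=[0.3617; 0.4683]  nu=[-3.7417]  x^+=[1.6700, -0.4761]  P^+=[0.1578 -0.1227; -0.1227 0.6158]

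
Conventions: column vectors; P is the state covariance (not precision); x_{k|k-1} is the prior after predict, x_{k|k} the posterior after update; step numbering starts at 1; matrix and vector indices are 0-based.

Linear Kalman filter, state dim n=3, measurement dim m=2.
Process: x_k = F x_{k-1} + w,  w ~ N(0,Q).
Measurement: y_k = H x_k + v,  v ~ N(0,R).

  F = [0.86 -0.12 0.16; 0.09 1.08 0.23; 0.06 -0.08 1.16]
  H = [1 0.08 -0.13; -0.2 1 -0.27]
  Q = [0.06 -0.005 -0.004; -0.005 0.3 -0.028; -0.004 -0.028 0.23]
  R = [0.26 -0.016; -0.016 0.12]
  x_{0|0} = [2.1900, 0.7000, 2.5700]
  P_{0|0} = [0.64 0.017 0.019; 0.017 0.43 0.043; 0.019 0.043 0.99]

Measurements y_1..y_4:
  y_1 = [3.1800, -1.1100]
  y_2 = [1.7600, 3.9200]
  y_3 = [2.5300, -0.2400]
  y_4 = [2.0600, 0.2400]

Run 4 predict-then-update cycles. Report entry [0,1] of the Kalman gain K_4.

step 1: x^-=[2.2106, 1.5442, 3.0566]  P^-=[0.5649 0.0511 0.2282; 0.0511 0.8846 0.2587; 0.2282 0.2587 1.5617]  S=[0.8005 -0.0480; -0.0480 1.0055]  K=[0.6684 -0.0909; 0.1587 0.8077; 0.0450 -0.2053]  nu=[1.2432, -1.3868]  x^+=[3.1676, 0.6214, 3.3972]  P^+=[0.1932 0.0653 0.1786; 0.0653 0.2208 0.4199; 0.1786 0.4199 1.5168]
step 2: x^-=[3.1931, 1.7376, 4.0811]  P^-=[0.2645 0.1959 0.4007; 0.1959 0.8680 0.9019; 0.4007 0.9019 2.2194]  S=[0.4759 0.0368; 0.0368 0.6383]  K=[0.4771 0.0271; 0.2415 0.9031; 0.3620 0.3277]  nu=[-1.0416, 3.9229]  x^+=[2.8026, 5.0289, 4.9896]  P^+=[0.1547 0.1094 0.3067; 0.1094 0.3036 0.6564; 0.3067 0.6564 2.0798]
step 3: x^-=[2.6051, 6.8311, 5.5537]  P^-=[0.2687 0.3050 0.5938; 0.3050 1.1255 1.3544; 0.5938 1.3544 2.9509]  S=[0.4520 0.0738; 0.0738 0.6822]  K=[0.4641 0.0831; 0.3229 0.9895; 0.6104 0.5773]  nu=[0.1004, -5.0506]  x^+=[2.2320, 1.8659, 2.6993]  P^+=[0.1609 0.1453 0.4095; 0.1453 0.3633 0.8173; 0.4095 0.8173 2.5032]
step 4: x^-=[2.1275, 2.8368, 3.1158]  P^-=[0.2997 0.3914 0.7496; 0.3914 1.3087 1.6749; 0.7496 1.6749 3.5051]  S=[0.4602 0.1002; 0.1002 0.7161]  K=[0.4829 0.1128; 0.3800 1.0335; 0.7776 0.6993]  nu=[0.1106, -1.3301]  x^+=[2.0309, 1.5042, 2.2717]  P^+=[0.1723 0.1692 0.4777; 0.1692 0.3986 0.9143; 0.4777 0.9143 2.7677]

K[0,1] = 0.1128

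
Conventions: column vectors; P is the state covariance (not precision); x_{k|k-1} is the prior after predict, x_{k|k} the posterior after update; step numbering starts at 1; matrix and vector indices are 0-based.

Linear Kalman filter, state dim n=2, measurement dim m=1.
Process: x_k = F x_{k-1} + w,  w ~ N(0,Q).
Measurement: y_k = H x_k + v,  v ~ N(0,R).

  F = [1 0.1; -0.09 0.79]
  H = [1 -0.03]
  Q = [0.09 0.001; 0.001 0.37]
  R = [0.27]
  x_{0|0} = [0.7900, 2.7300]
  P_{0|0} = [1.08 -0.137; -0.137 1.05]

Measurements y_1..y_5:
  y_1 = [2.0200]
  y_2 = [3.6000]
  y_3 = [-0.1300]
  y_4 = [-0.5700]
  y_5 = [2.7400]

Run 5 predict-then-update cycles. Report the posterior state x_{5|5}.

x_post = [1.5837, 0.2409]

step 1: x^-=[1.0630, 2.0856]  P^-=[1.1531 -0.1202; -0.1202 1.0535]  S=[1.4313]  K=[0.8082; -0.1061]  nu=[1.0196]  x^+=[1.8870, 1.9774]  P^+=[0.2183 0.0025; 0.0025 1.0374]
step 2: x^-=[2.0847, 1.3923]  P^-=[0.3192 0.0652; 0.0652 1.0189]  S=[0.5862]  K=[0.5411; 0.0592]  nu=[1.5570]  x^+=[2.9273, 1.4845]  P^+=[0.1475 0.0465; 0.0465 1.0168]
step 3: x^-=[3.0758, 0.9093]  P^-=[0.2570 0.1044; 0.1044 0.9992]  S=[0.5216]  K=[0.4866; 0.1426]  nu=[-3.1785]  x^+=[1.5290, 0.4560]  P^+=[0.1334 0.0682; 0.0682 0.9886]
step 4: x^-=[1.5746, 0.2227]  P^-=[0.2470 0.1203; 0.1203 0.9784]  S=[0.5106]  K=[0.4766; 0.1782]  nu=[-2.1379]  x^+=[0.5557, -0.1582]  P^+=[0.1310 0.0770; 0.0770 0.9622]
step 5: x^-=[0.5399, -0.1750]  P^-=[0.2460 0.1253; 0.1253 0.9606]  S=[0.5093]  K=[0.4756; 0.1895]  nu=[2.1949]  x^+=[1.5837, 0.2409]  P^+=[0.1308 0.0794; 0.0794 0.9423]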